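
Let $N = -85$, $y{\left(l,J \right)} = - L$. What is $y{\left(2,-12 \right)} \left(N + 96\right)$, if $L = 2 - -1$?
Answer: $-33$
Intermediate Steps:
$L = 3$ ($L = 2 + 1 = 3$)
$y{\left(l,J \right)} = -3$ ($y{\left(l,J \right)} = \left(-1\right) 3 = -3$)
$y{\left(2,-12 \right)} \left(N + 96\right) = - 3 \left(-85 + 96\right) = \left(-3\right) 11 = -33$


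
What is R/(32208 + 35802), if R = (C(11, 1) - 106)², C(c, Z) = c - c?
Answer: 5618/34005 ≈ 0.16521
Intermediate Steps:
C(c, Z) = 0
R = 11236 (R = (0 - 106)² = (-106)² = 11236)
R/(32208 + 35802) = 11236/(32208 + 35802) = 11236/68010 = 11236*(1/68010) = 5618/34005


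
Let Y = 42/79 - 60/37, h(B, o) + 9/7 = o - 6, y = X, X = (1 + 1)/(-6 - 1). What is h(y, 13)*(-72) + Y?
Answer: -8440542/20461 ≈ -412.52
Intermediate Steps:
X = -2/7 (X = 2/(-7) = 2*(-⅐) = -2/7 ≈ -0.28571)
y = -2/7 ≈ -0.28571
h(B, o) = -51/7 + o (h(B, o) = -9/7 + (o - 6) = -9/7 + (-6 + o) = -51/7 + o)
Y = -3186/2923 (Y = 42*(1/79) - 60*1/37 = 42/79 - 60/37 = -3186/2923 ≈ -1.0900)
h(y, 13)*(-72) + Y = (-51/7 + 13)*(-72) - 3186/2923 = (40/7)*(-72) - 3186/2923 = -2880/7 - 3186/2923 = -8440542/20461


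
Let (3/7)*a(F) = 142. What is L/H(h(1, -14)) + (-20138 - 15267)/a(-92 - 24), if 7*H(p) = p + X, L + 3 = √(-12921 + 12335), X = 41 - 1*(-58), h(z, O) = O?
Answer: -9049149/84490 + 7*I*√586/85 ≈ -107.1 + 1.9936*I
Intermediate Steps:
X = 99 (X = 41 + 58 = 99)
L = -3 + I*√586 (L = -3 + √(-12921 + 12335) = -3 + √(-586) = -3 + I*√586 ≈ -3.0 + 24.207*I)
a(F) = 994/3 (a(F) = (7/3)*142 = 994/3)
H(p) = 99/7 + p/7 (H(p) = (p + 99)/7 = (99 + p)/7 = 99/7 + p/7)
L/H(h(1, -14)) + (-20138 - 15267)/a(-92 - 24) = (-3 + I*√586)/(99/7 + (⅐)*(-14)) + (-20138 - 15267)/(994/3) = (-3 + I*√586)/(99/7 - 2) - 35405*3/994 = (-3 + I*√586)/(85/7) - 106215/994 = (-3 + I*√586)*(7/85) - 106215/994 = (-21/85 + 7*I*√586/85) - 106215/994 = -9049149/84490 + 7*I*√586/85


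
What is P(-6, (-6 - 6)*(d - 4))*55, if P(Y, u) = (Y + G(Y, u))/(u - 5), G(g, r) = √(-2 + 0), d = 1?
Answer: -330/31 + 55*I*√2/31 ≈ -10.645 + 2.5091*I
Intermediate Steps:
G(g, r) = I*√2 (G(g, r) = √(-2) = I*√2)
P(Y, u) = (Y + I*√2)/(-5 + u) (P(Y, u) = (Y + I*√2)/(u - 5) = (Y + I*√2)/(-5 + u))
P(-6, (-6 - 6)*(d - 4))*55 = ((-6 + I*√2)/(-5 + (-6 - 6)*(1 - 4)))*55 = ((-6 + I*√2)/(-5 - 12*(-3)))*55 = ((-6 + I*√2)/(-5 + 36))*55 = ((-6 + I*√2)/31)*55 = (-6/31 + I*√2/31)*55 = -330/31 + 55*I*√2/31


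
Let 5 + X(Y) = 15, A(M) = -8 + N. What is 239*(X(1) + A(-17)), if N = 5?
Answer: 1673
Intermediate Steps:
A(M) = -3 (A(M) = -8 + 5 = -3)
X(Y) = 10 (X(Y) = -5 + 15 = 10)
239*(X(1) + A(-17)) = 239*(10 - 3) = 239*7 = 1673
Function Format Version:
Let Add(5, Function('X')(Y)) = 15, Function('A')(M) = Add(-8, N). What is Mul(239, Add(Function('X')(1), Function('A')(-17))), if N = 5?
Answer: 1673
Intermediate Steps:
Function('A')(M) = -3 (Function('A')(M) = Add(-8, 5) = -3)
Function('X')(Y) = 10 (Function('X')(Y) = Add(-5, 15) = 10)
Mul(239, Add(Function('X')(1), Function('A')(-17))) = Mul(239, Add(10, -3)) = Mul(239, 7) = 1673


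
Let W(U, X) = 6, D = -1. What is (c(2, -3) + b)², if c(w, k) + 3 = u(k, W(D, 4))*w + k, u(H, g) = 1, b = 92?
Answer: 7744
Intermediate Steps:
c(w, k) = -3 + k + w (c(w, k) = -3 + (1*w + k) = -3 + (w + k) = -3 + (k + w) = -3 + k + w)
(c(2, -3) + b)² = ((-3 - 3 + 2) + 92)² = (-4 + 92)² = 88² = 7744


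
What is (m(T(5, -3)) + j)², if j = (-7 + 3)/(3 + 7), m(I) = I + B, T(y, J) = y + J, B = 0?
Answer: 64/25 ≈ 2.5600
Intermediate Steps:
T(y, J) = J + y
m(I) = I (m(I) = I + 0 = I)
j = -⅖ (j = -4/10 = -4*⅒ = -⅖ ≈ -0.40000)
(m(T(5, -3)) + j)² = ((-3 + 5) - ⅖)² = (2 - ⅖)² = (8/5)² = 64/25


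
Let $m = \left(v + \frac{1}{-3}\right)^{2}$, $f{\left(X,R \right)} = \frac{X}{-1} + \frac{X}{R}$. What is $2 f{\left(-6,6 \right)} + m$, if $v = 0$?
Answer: $\frac{91}{9} \approx 10.111$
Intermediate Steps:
$f{\left(X,R \right)} = - X + \frac{X}{R}$ ($f{\left(X,R \right)} = X \left(-1\right) + \frac{X}{R} = - X + \frac{X}{R}$)
$m = \frac{1}{9}$ ($m = \left(0 + \frac{1}{-3}\right)^{2} = \left(0 - \frac{1}{3}\right)^{2} = \left(- \frac{1}{3}\right)^{2} = \frac{1}{9} \approx 0.11111$)
$2 f{\left(-6,6 \right)} + m = 2 \left(\left(-1\right) \left(-6\right) - \frac{6}{6}\right) + \frac{1}{9} = 2 \left(6 - 1\right) + \frac{1}{9} = 2 \cdot 5 + \frac{1}{9} = 10 + \frac{1}{9} = \frac{91}{9}$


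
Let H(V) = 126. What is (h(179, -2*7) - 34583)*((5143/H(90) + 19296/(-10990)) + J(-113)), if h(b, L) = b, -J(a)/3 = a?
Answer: -214417660454/16485 ≈ -1.3007e+7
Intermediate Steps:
J(a) = -3*a
(h(179, -2*7) - 34583)*((5143/H(90) + 19296/(-10990)) + J(-113)) = (179 - 34583)*((5143/126 + 19296/(-10990)) - 3*(-113)) = -34404*((5143*(1/126) + 19296*(-1/10990)) + 339) = -34404*((5143/126 - 9648/5495) + 339) = -34404*(3863591/98910 + 339) = -34404*37394081/98910 = -214417660454/16485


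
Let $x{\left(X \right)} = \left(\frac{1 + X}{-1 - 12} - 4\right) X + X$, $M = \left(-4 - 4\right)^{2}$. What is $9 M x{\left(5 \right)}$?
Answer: $- \frac{129600}{13} \approx -9969.2$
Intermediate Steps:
$M = 64$ ($M = \left(-8\right)^{2} = 64$)
$x{\left(X \right)} = X + X \left(- \frac{53}{13} - \frac{X}{13}\right)$ ($x{\left(X \right)} = \left(\frac{1 + X}{-1 - 12} - 4\right) X + X = \left(\frac{1 + X}{-13} - 4\right) X + X = \left(\left(1 + X\right) \left(- \frac{1}{13}\right) - 4\right) X + X = \left(\left(- \frac{1}{13} - \frac{X}{13}\right) - 4\right) X + X = \left(- \frac{53}{13} - \frac{X}{13}\right) X + X = X \left(- \frac{53}{13} - \frac{X}{13}\right) + X = X + X \left(- \frac{53}{13} - \frac{X}{13}\right)$)
$9 M x{\left(5 \right)} = 9 \cdot 64 \left(\left(- \frac{1}{13}\right) 5 \left(40 + 5\right)\right) = 576 \left(\left(- \frac{1}{13}\right) 5 \cdot 45\right) = 576 \left(- \frac{225}{13}\right) = - \frac{129600}{13}$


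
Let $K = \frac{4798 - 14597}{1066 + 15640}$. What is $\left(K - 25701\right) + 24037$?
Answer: $- \frac{27808583}{16706} \approx -1664.6$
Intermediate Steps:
$K = - \frac{9799}{16706} \approx -0.58656$
$\left(K - 25701\right) + 24037 = \left(- \frac{9799}{16706} - 25701\right) + 24037 = - \frac{429370705}{16706} + 24037 = - \frac{27808583}{16706}$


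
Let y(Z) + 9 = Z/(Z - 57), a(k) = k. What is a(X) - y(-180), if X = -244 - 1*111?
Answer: -27394/79 ≈ -346.76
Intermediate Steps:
X = -355 (X = -244 - 111 = -355)
y(Z) = -9 + Z/(-57 + Z) (y(Z) = -9 + Z/(Z - 57) = -9 + Z/(-57 + Z))
a(X) - y(-180) = -355 - (513 - 8*(-180))/(-57 - 180) = -355 - (513 + 1440)/(-237) = -355 - (-1)*1953/237 = -355 - 1*(-651/79) = -355 + 651/79 = -27394/79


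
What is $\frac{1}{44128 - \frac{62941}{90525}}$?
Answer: $\frac{90525}{3994624259} \approx 2.2662 \cdot 10^{-5}$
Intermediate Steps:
$\frac{1}{44128 - \frac{62941}{90525}} = \frac{1}{\frac{3994624259}{90525}} = \frac{90525}{3994624259}$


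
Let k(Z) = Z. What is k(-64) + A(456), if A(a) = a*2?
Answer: 848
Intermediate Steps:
A(a) = 2*a
k(-64) + A(456) = -64 + 2*456 = -64 + 912 = 848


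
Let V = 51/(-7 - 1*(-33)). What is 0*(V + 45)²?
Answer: 0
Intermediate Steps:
V = 51/26 (V = 51/(-7 + 33) = 51/26 ≈ 1.9615)
0*(V + 45)² = 0*(51/26 + 45)² = 0*(1221/26)² = 0*(1490841/676) = 0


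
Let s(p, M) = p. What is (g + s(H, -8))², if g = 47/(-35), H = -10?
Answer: 157609/1225 ≈ 128.66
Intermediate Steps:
g = -47/35 (g = 47*(-1/35) = -47/35 ≈ -1.3429)
(g + s(H, -8))² = (-47/35 - 10)² = (-397/35)² = 157609/1225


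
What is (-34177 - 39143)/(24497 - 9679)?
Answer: -36660/7409 ≈ -4.9480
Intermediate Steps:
(-34177 - 39143)/(24497 - 9679) = -73320/14818 = -73320*1/14818 = -36660/7409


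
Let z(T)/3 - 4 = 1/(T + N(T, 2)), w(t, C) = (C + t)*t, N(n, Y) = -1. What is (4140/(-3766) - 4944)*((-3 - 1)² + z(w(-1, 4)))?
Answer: -507483399/3766 ≈ -1.3475e+5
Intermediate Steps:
w(t, C) = t*(C + t)
z(T) = 12 + 3/(-1 + T) (z(T) = 12 + 3/(T - 1) = 12 + 3/(-1 + T))
(4140/(-3766) - 4944)*((-3 - 1)² + z(w(-1, 4))) = (4140/(-3766) - 4944)*((-3 - 1)² + 3*(-3 + 4*(-(4 - 1)))/(-1 - (4 - 1))) = (4140*(-1/3766) - 4944)*((-4)² + 3*(-3 + 4*(-1*3))/(-1 - 1*3)) = (-2070/1883 - 4944)*(16 + 3*(-3 + 4*(-3))/(-1 - 3)) = -9311622*(16 + 3*(-3 - 12)/(-4))/1883 = -9311622*(16 + 3*(-¼)*(-15))/1883 = -9311622*(16 + 45/4)/1883 = -9311622/1883*109/4 = -507483399/3766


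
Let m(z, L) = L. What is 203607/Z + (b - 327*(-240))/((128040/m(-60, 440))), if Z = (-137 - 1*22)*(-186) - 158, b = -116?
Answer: 2364405061/8560056 ≈ 276.21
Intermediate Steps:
Z = 29416 (Z = (-137 - 22)*(-186) - 158 = -159*(-186) - 158 = 29574 - 158 = 29416)
203607/Z + (b - 327*(-240))/((128040/m(-60, 440))) = 203607/29416 + (-116 - 327*(-240))/((128040/440)) = 203607*(1/29416) + (-116 + 78480)/((128040*(1/440))) = 203607/29416 + 78364/291 = 2364405061/8560056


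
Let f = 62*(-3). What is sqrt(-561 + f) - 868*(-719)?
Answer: 624092 + 3*I*sqrt(83) ≈ 6.2409e+5 + 27.331*I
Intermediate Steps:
f = -186
sqrt(-561 + f) - 868*(-719) = sqrt(-561 - 186) - 868*(-719) = sqrt(-747) + 624092 = 3*I*sqrt(83) + 624092 = 624092 + 3*I*sqrt(83)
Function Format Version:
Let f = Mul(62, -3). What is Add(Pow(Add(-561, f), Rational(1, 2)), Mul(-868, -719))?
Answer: Add(624092, Mul(3, I, Pow(83, Rational(1, 2)))) ≈ Add(6.2409e+5, Mul(27.331, I))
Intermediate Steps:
f = -186
Add(Pow(Add(-561, f), Rational(1, 2)), Mul(-868, -719)) = Add(Pow(Add(-561, -186), Rational(1, 2)), Mul(-868, -719)) = Add(Pow(-747, Rational(1, 2)), 624092) = Add(Mul(3, I, Pow(83, Rational(1, 2))), 624092) = Add(624092, Mul(3, I, Pow(83, Rational(1, 2))))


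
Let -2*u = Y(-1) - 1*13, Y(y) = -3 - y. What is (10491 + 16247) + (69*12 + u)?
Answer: 55147/2 ≈ 27574.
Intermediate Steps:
u = 15/2 (u = -((-3 - 1*(-1)) - 1*13)/2 = -((-3 + 1) - 13)/2 = -(-2 - 13)/2 = -1/2*(-15) = 15/2 ≈ 7.5000)
(10491 + 16247) + (69*12 + u) = (10491 + 16247) + (69*12 + 15/2) = 26738 + (828 + 15/2) = 26738 + 1671/2 = 55147/2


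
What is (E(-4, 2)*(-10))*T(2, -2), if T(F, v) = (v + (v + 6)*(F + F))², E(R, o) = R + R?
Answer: 15680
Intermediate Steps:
E(R, o) = 2*R
T(F, v) = (v + 2*F*(6 + v))² (T(F, v) = (v + (6 + v)*(2*F))² = (v + 2*F*(6 + v))²)
(E(-4, 2)*(-10))*T(2, -2) = ((2*(-4))*(-10))*(-2 + 12*2 + 2*2*(-2))² = (-8*(-10))*(-2 + 24 - 8)² = 80*14² = 80*196 = 15680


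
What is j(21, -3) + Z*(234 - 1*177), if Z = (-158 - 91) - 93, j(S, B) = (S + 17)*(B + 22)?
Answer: -18772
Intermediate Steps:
j(S, B) = (17 + S)*(22 + B)
Z = -342 (Z = -249 - 93 = -342)
j(21, -3) + Z*(234 - 1*177) = (374 + 17*(-3) + 22*21 - 3*21) - 342*(234 - 1*177) = (374 - 51 + 462 - 63) - 342*(234 - 177) = 722 - 342*57 = 722 - 19494 = -18772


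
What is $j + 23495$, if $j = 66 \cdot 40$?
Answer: $26135$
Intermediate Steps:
$j = 2640$
$j + 23495 = 2640 + 23495 = 26135$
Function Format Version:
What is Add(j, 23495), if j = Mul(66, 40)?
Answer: 26135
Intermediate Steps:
j = 2640
Add(j, 23495) = Add(2640, 23495) = 26135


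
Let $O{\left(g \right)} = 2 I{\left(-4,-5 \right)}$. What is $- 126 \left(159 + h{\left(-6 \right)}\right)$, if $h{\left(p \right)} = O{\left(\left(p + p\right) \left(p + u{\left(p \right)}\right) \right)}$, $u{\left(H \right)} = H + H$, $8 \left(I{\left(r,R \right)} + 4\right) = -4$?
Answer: $-18900$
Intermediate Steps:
$I{\left(r,R \right)} = - \frac{9}{2}$ ($I{\left(r,R \right)} = -4 + \frac{1}{8} \left(-4\right) = -4 - \frac{1}{2} = - \frac{9}{2}$)
$u{\left(H \right)} = 2 H$
$O{\left(g \right)} = -9$ ($O{\left(g \right)} = 2 \left(- \frac{9}{2}\right) = -9$)
$h{\left(p \right)} = -9$
$- 126 \left(159 + h{\left(-6 \right)}\right) = - 126 \left(159 - 9\right) = \left(-126\right) 150 = -18900$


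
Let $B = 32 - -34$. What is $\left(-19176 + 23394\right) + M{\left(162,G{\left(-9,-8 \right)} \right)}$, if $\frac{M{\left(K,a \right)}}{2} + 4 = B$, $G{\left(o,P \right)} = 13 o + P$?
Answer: $4342$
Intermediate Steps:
$B = 66$ ($B = 32 + 34 = 66$)
$G{\left(o,P \right)} = P + 13 o$
$M{\left(K,a \right)} = 124$ ($M{\left(K,a \right)} = -8 + 2 \cdot 66 = -8 + 132 = 124$)
$\left(-19176 + 23394\right) + M{\left(162,G{\left(-9,-8 \right)} \right)} = \left(-19176 + 23394\right) + 124 = 4218 + 124 = 4342$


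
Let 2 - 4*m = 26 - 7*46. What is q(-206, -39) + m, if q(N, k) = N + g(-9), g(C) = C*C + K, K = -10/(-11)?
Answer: -1091/22 ≈ -49.591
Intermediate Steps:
K = 10/11 (K = -10*(-1/11) = 10/11 ≈ 0.90909)
g(C) = 10/11 + C² (g(C) = C*C + 10/11 = C² + 10/11 = 10/11 + C²)
q(N, k) = 901/11 + N (q(N, k) = N + (10/11 + (-9)²) = N + (10/11 + 81) = N + 901/11 = 901/11 + N)
m = 149/2 (m = ½ - (26 - 7*46)/4 = ½ - (26 - 322)/4 = ½ - ¼*(-296) = ½ + 74 = 149/2 ≈ 74.500)
q(-206, -39) + m = (901/11 - 206) + 149/2 = -1365/11 + 149/2 = -1091/22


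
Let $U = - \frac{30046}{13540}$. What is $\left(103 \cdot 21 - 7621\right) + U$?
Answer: $- \frac{36965683}{6770} \approx -5460.2$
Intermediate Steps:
$U = - \frac{15023}{6770}$ ($U = \left(-30046\right) \frac{1}{13540} = - \frac{15023}{6770} \approx -2.2191$)
$\left(103 \cdot 21 - 7621\right) + U = \left(103 \cdot 21 - 7621\right) - \frac{15023}{6770} = \left(2163 - 7621\right) - \frac{15023}{6770} = -5458 - \frac{15023}{6770} = - \frac{36965683}{6770}$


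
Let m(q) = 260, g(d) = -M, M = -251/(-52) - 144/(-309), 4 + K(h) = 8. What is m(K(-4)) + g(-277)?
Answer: 1364211/5356 ≈ 254.71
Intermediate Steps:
K(h) = 4 (K(h) = -4 + 8 = 4)
M = 28349/5356 (M = -251*(-1/52) - 144*(-1/309) = 251/52 + 48/103 = 28349/5356 ≈ 5.2929)
g(d) = -28349/5356 (g(d) = -1*28349/5356 = -28349/5356)
m(K(-4)) + g(-277) = 260 - 28349/5356 = 1364211/5356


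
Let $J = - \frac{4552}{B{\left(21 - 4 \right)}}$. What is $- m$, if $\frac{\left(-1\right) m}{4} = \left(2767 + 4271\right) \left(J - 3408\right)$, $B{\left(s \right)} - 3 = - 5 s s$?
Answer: $- \frac{69110119584}{721} \approx -9.5853 \cdot 10^{7}$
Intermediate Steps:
$B{\left(s \right)} = 3 - 5 s^{2}$ ($B{\left(s \right)} = 3 + - 5 s s = 3 - 5 s^{2}$)
$J = \frac{2276}{721}$ ($J = - \frac{4552}{3 - 5 \left(21 - 4\right)^{2}} = - \frac{4552}{3 - 5 \cdot 17^{2}} = - \frac{4552}{3 - 1445} = - \frac{4552}{-1442} = \left(-4552\right) \left(- \frac{1}{1442}\right) = \frac{2276}{721} \approx 3.1567$)
$m = \frac{69110119584}{721}$ ($m = - 4 \left(2767 + 4271\right) \left(\frac{2276}{721} - 3408\right) = - 4 \cdot 7038 \left(- \frac{2454892}{721}\right) = \left(-4\right) \left(- \frac{17277529896}{721}\right) = \frac{69110119584}{721} \approx 9.5853 \cdot 10^{7}$)
$- m = \left(-1\right) \frac{69110119584}{721} = - \frac{69110119584}{721}$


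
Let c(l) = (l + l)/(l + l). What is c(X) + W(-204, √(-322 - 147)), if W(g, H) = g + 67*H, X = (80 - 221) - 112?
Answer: -203 + 67*I*√469 ≈ -203.0 + 1451.0*I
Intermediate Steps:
X = -253 (X = -141 - 112 = -253)
c(l) = 1 (c(l) = (2*l)/((2*l)) = (2*l)*(1/(2*l)) = 1)
c(X) + W(-204, √(-322 - 147)) = 1 + (-204 + 67*√(-322 - 147)) = 1 + (-204 + 67*√(-469)) = 1 + (-204 + 67*(I*√469)) = 1 + (-204 + 67*I*√469) = -203 + 67*I*√469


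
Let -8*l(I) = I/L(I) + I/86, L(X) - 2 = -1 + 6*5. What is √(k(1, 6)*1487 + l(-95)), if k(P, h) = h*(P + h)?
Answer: √1775596025991/5332 ≈ 249.91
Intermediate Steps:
L(X) = 31 (L(X) = 2 + (-1 + 6*5) = 2 + (-1 + 30) = 2 + 29 = 31)
l(I) = -117*I/21328 (l(I) = -(I/31 + I/86)/8 = -117*I/21328)
√(k(1, 6)*1487 + l(-95)) = √((6*(1 + 6))*1487 - 117/21328*(-95)) = √((6*7)*1487 + 11115/21328) = √(42*1487 + 11115/21328) = √(62454 + 11115/21328) = √(1332030027/21328) = √1775596025991/5332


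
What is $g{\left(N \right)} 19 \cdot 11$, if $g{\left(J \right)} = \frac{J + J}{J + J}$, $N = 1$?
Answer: $209$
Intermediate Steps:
$g{\left(J \right)} = 1$ ($g{\left(J \right)} = \frac{2 J}{2 J} = 2 J \frac{1}{2 J} = 1$)
$g{\left(N \right)} 19 \cdot 11 = 1 \cdot 19 \cdot 11 = 19 \cdot 11 = 209$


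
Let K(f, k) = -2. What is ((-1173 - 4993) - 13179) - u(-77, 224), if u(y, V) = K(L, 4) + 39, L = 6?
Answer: -19382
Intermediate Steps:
u(y, V) = 37 (u(y, V) = -2 + 39 = 37)
((-1173 - 4993) - 13179) - u(-77, 224) = ((-1173 - 4993) - 13179) - 1*37 = (-6166 - 13179) - 37 = -19345 - 37 = -19382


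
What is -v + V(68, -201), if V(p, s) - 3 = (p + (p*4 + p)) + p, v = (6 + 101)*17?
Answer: -1340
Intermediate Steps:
v = 1819 (v = 107*17 = 1819)
V(p, s) = 3 + 7*p (V(p, s) = 3 + ((p + (p*4 + p)) + p) = 3 + ((p + (4*p + p)) + p) = 3 + ((p + 5*p) + p) = 3 + (6*p + p) = 3 + 7*p)
-v + V(68, -201) = -1*1819 + (3 + 7*68) = -1819 + (3 + 476) = -1819 + 479 = -1340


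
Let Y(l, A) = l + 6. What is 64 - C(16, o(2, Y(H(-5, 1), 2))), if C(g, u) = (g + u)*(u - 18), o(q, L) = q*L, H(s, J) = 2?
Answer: 128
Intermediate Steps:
Y(l, A) = 6 + l
o(q, L) = L*q
C(g, u) = (-18 + u)*(g + u) (C(g, u) = (g + u)*(-18 + u) = (-18 + u)*(g + u))
64 - C(16, o(2, Y(H(-5, 1), 2))) = 64 - (((6 + 2)*2)² - 18*16 - 18*(6 + 2)*2 + 16*((6 + 2)*2)) = 64 - ((8*2)² - 288 - 144*2 + 16*(8*2)) = 64 - (16² - 288 - 18*16 + 16*16) = 64 - (256 - 288 - 288 + 256) = 64 - 1*(-64) = 64 + 64 = 128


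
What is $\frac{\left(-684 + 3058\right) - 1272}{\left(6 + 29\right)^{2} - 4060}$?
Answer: $- \frac{1102}{2835} \approx -0.38871$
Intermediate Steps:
$\frac{\left(-684 + 3058\right) - 1272}{\left(6 + 29\right)^{2} - 4060} = \frac{2374 - 1272}{35^{2} - 4060} = \frac{1102}{1225 - 4060} = \frac{1102}{-2835} = 1102 \left(- \frac{1}{2835}\right) = - \frac{1102}{2835}$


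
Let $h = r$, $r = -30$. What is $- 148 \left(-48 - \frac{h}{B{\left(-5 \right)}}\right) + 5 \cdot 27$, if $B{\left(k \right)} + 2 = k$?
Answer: $\frac{55113}{7} \approx 7873.3$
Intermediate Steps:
$h = -30$
$B{\left(k \right)} = -2 + k$
$- 148 \left(-48 - \frac{h}{B{\left(-5 \right)}}\right) + 5 \cdot 27 = - 148 \left(-48 - - \frac{30}{-2 - 5}\right) + 5 \cdot 27 = - 148 \left(-48 - - \frac{30}{-7}\right) + 135 = - 148 \left(-48 - \left(-30\right) \left(- \frac{1}{7}\right)\right) + 135 = - 148 \left(-48 - \frac{30}{7}\right) + 135 = \left(-148\right) \left(- \frac{366}{7}\right) + 135 = \frac{54168}{7} + 135 = \frac{55113}{7}$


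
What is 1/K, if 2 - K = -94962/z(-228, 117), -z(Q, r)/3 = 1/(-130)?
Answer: 1/4115022 ≈ 2.4301e-7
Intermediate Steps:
z(Q, r) = 3/130 (z(Q, r) = -3/(-130) = -3*(-1/130) = 3/130)
K = 4115022 (K = 2 - (-94962)/3/130 = 2 - (-94962)*130/3 = 2 - 1*(-4115020) = 2 + 4115020 = 4115022)
1/K = 1/4115022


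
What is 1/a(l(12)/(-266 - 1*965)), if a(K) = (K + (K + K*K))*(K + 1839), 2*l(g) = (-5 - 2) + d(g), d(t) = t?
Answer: -14923275128/111356641735 ≈ -0.13401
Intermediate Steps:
l(g) = -7/2 + g/2 (l(g) = ((-5 - 2) + g)/2 = (-7 + g)/2 = -7/2 + g/2)
a(K) = (1839 + K)*(K**2 + 2*K) (a(K) = (K + (K + K**2))*(1839 + K) = (K**2 + 2*K)*(1839 + K) = (1839 + K)*(K**2 + 2*K))
1/a(l(12)/(-266 - 1*965)) = 1/(((-7/2 + (1/2)*12)/(-266 - 1*965))*(3678 + ((-7/2 + (1/2)*12)/(-266 - 1*965))**2 + 1841*((-7/2 + (1/2)*12)/(-266 - 1*965)))) = 1/(((-7/2 + 6)/(-266 - 965))*(3678 + ((-7/2 + 6)/(-266 - 965))**2 + 1841*((-7/2 + 6)/(-266 - 965)))) = 1/(((5/2)/(-1231))*(3678 + ((5/2)/(-1231))**2 + 1841*((5/2)/(-1231)))) = 1/(((5/2)*(-1/1231))*(3678 + ((5/2)*(-1/1231))**2 + 1841*((5/2)*(-1/1231)))) = 1/(-5*(3678 + (-5/2462)**2 + 1841*(-5/2462))/2462) = 1/(-5*(3678 + 25/6061444 - 9205/2462)/2462) = 1/(-5/2462*22271328347/6061444) = 1/(-111356641735/14923275128) = -14923275128/111356641735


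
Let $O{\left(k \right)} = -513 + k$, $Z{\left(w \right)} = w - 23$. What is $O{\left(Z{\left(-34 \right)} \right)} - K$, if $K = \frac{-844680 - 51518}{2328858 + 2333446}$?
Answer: $- \frac{1328308541}{2331152} \approx -569.81$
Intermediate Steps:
$Z{\left(w \right)} = -23 + w$
$K = - \frac{448099}{2331152}$ ($K = - \frac{896198}{4662304} = \left(-896198\right) \frac{1}{4662304} = - \frac{448099}{2331152} \approx -0.19222$)
$O{\left(Z{\left(-34 \right)} \right)} - K = \left(-513 - 57\right) - - \frac{448099}{2331152} = \left(-513 - 57\right) + \frac{448099}{2331152} = -570 + \frac{448099}{2331152} = - \frac{1328308541}{2331152}$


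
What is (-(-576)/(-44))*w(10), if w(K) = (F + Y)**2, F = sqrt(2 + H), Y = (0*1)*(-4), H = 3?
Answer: -720/11 ≈ -65.455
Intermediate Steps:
Y = 0 (Y = 0*(-4) = 0)
F = sqrt(5) (F = sqrt(2 + 3) = sqrt(5) ≈ 2.2361)
w(K) = 5 (w(K) = (sqrt(5) + 0)**2 = (sqrt(5))**2 = 5)
(-(-576)/(-44))*w(10) = -(-576)/(-44)*5 = -(-576)*(-1)/44*5 = -6*24/11*5 = -144/11*5 = -720/11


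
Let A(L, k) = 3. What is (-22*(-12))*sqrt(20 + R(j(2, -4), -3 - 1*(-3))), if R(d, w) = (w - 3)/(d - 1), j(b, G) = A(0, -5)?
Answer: 132*sqrt(74) ≈ 1135.5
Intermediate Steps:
j(b, G) = 3
R(d, w) = (-3 + w)/(-1 + d)
(-22*(-12))*sqrt(20 + R(j(2, -4), -3 - 1*(-3))) = (-22*(-12))*sqrt(20 + (-3 + (-3 - 1*(-3)))/(-1 + 3)) = 264*sqrt(20 + (-3 + (-3 + 3))/2) = 264*sqrt(20 + (-3 + 0)/2) = 264*sqrt(20 + (1/2)*(-3)) = 264*sqrt(20 - 3/2) = 264*sqrt(37/2) = 264*(sqrt(74)/2) = 132*sqrt(74)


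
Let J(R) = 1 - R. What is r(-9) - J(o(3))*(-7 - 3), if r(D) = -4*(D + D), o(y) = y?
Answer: 52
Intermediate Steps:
r(D) = -8*D
r(-9) - J(o(3))*(-7 - 3) = -8*(-9) - (1 - 1*3)*(-7 - 3) = 72 - (1 - 3)*(-10) = 72 - (-2)*(-10) = 72 - 1*20 = 72 - 20 = 52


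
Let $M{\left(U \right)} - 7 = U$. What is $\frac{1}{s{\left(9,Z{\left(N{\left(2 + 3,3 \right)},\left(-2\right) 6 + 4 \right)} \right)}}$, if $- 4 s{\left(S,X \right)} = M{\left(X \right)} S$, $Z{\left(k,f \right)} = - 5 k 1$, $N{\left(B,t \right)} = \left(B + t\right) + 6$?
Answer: $\frac{4}{567} \approx 0.0070547$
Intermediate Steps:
$M{\left(U \right)} = 7 + U$
$N{\left(B,t \right)} = 6 + B + t$
$Z{\left(k,f \right)} = - 5 k$
$s{\left(S,X \right)} = - \frac{S \left(7 + X\right)}{4}$ ($s{\left(S,X \right)} = - \frac{\left(7 + X\right) S}{4} = - \frac{S \left(7 + X\right)}{4}$)
$\frac{1}{s{\left(9,Z{\left(N{\left(2 + 3,3 \right)},\left(-2\right) 6 + 4 \right)} \right)}} = \frac{1}{\left(- \frac{1}{4}\right) 9 \left(7 - 5 \left(6 + \left(2 + 3\right) + 3\right)\right)} = \frac{1}{\left(- \frac{1}{4}\right) 9 \left(7 - 5 \left(6 + 5 + 3\right)\right)} = \frac{1}{\left(- \frac{1}{4}\right) 9 \left(7 - 70\right)} = \frac{1}{\left(- \frac{1}{4}\right) 9 \left(-63\right)} = \frac{1}{\frac{567}{4}} = \frac{4}{567}$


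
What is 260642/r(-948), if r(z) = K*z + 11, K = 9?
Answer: -260642/8521 ≈ -30.588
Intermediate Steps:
r(z) = 11 + 9*z (r(z) = 9*z + 11 = 11 + 9*z)
260642/r(-948) = 260642/(11 + 9*(-948)) = 260642/(11 - 8532) = 260642/(-8521) = 260642*(-1/8521) = -260642/8521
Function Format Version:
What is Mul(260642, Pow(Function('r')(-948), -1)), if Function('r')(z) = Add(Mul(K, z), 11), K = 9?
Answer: Rational(-260642, 8521) ≈ -30.588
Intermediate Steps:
Function('r')(z) = Add(11, Mul(9, z)) (Function('r')(z) = Add(Mul(9, z), 11) = Add(11, Mul(9, z)))
Mul(260642, Pow(Function('r')(-948), -1)) = Mul(260642, Pow(Add(11, Mul(9, -948)), -1)) = Mul(260642, Pow(Add(11, -8532), -1)) = Mul(260642, Pow(-8521, -1)) = Mul(260642, Rational(-1, 8521)) = Rational(-260642, 8521)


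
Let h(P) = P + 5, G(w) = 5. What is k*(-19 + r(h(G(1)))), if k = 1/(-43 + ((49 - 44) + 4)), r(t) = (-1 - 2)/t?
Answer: 193/340 ≈ 0.56765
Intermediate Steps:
h(P) = 5 + P
r(t) = -3/t
k = -1/34 (k = 1/(-43 + (5 + 4)) = 1/(-43 + 9) = 1/(-34) = -1/34 ≈ -0.029412)
k*(-19 + r(h(G(1)))) = -(-19 - 3/(5 + 5))/34 = -(-19 - 3/10)/34 = -1/34*(-193/10) = 193/340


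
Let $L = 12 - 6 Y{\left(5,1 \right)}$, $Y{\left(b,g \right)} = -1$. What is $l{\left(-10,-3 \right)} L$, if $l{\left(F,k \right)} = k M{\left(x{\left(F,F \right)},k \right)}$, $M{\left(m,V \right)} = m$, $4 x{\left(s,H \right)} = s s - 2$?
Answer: $-1323$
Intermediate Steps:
$x{\left(s,H \right)} = - \frac{1}{2} + \frac{s^{2}}{4}$ ($x{\left(s,H \right)} = \frac{s s - 2}{4} = \frac{s^{2} - 2}{4} = \frac{-2 + s^{2}}{4} = - \frac{1}{2} + \frac{s^{2}}{4}$)
$l{\left(F,k \right)} = k \left(- \frac{1}{2} + \frac{F^{2}}{4}\right)$
$L = 18$ ($L = 12 - -6 = 12 + 6 = 18$)
$l{\left(-10,-3 \right)} L = \frac{1}{4} \left(-3\right) \left(-2 + \left(-10\right)^{2}\right) 18 = \frac{1}{4} \left(-3\right) \left(-2 + 100\right) 18 = \frac{1}{4} \left(-3\right) 98 \cdot 18 = \left(- \frac{147}{2}\right) 18 = -1323$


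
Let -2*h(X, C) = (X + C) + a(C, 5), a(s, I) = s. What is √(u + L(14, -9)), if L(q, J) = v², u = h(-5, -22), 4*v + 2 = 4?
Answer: 3*√11/2 ≈ 4.9749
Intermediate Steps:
v = ½ (v = -½ + (¼)*4 = -½ + 1 = ½ ≈ 0.50000)
h(X, C) = -C - X/2 (h(X, C) = -((X + C) + C)/2 = -((C + X) + C)/2 = -(X + 2*C)/2 = -C - X/2)
u = 49/2 (u = -1*(-22) - ½*(-5) = 22 + 5/2 = 49/2 ≈ 24.500)
L(q, J) = ¼ (L(q, J) = (½)² = ¼)
√(u + L(14, -9)) = √(49/2 + ¼) = √(99/4) = 3*√11/2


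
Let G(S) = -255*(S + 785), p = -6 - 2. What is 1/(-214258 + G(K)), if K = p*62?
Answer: -1/287953 ≈ -3.4728e-6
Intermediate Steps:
p = -8
K = -496 (K = -8*62 = -496)
G(S) = -200175 - 255*S (G(S) = -255*(785 + S) = -200175 - 255*S)
1/(-214258 + G(K)) = 1/(-214258 + (-200175 - 255*(-496))) = 1/(-214258 + (-200175 + 126480)) = 1/(-214258 - 73695) = 1/(-287953) = -1/287953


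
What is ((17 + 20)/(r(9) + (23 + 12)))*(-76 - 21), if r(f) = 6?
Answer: -3589/41 ≈ -87.537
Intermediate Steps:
((17 + 20)/(r(9) + (23 + 12)))*(-76 - 21) = ((17 + 20)/(6 + (23 + 12)))*(-76 - 21) = (37/(6 + 35))*(-97) = (37/41)*(-97) = -3589/41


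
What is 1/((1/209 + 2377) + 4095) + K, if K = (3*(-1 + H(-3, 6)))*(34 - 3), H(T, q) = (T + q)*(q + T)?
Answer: 1006371065/1352649 ≈ 744.00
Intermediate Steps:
H(T, q) = (T + q)² (H(T, q) = (T + q)*(T + q) = (T + q)²)
K = 744 (K = (3*(-1 + (-3 + 6)²))*(34 - 3) = (3*(-1 + 3²))*31 = (3*(-1 + 9))*31 = (3*8)*31 = 24*31 = 744)
1/((1/209 + 2377) + 4095) + K = 1/((1/209 + 2377) + 4095) + 744 = 1/(496794/209 + 4095) + 744 = 1/(1352649/209) + 744 = 209/1352649 + 744 = 1006371065/1352649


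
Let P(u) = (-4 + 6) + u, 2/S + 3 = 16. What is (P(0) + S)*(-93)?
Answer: -2604/13 ≈ -200.31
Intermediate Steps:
S = 2/13 (S = 2/(-3 + 16) = 2/13 ≈ 0.15385)
P(u) = 2 + u
(P(0) + S)*(-93) = ((2 + 0) + 2/13)*(-93) = (2 + 2/13)*(-93) = (28/13)*(-93) = -2604/13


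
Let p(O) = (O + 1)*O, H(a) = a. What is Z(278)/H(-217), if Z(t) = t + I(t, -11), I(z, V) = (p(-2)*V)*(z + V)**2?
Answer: 1568080/217 ≈ 7226.2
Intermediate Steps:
p(O) = O*(1 + O) (p(O) = (1 + O)*O = O*(1 + O))
I(z, V) = 2*V*(V + z)**2 (I(z, V) = ((-2*(1 - 2))*V)*(z + V)**2 = ((-2*(-1))*V)*(V + z)**2 = (2*V)*(V + z)**2 = 2*V*(V + z)**2)
Z(t) = t - 22*(-11 + t)**2 (Z(t) = t + 2*(-11)*(-11 + t)**2 = t - 22*(-11 + t)**2)
Z(278)/H(-217) = (278 - 22*(-11 + 278)**2)/(-217) = (278 - 22*267**2)*(-1/217) = (278 - 22*71289)*(-1/217) = (278 - 1568358)*(-1/217) = -1568080*(-1/217) = 1568080/217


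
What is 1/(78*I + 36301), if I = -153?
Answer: 1/24367 ≈ 4.1039e-5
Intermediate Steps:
1/(78*I + 36301) = 1/(78*(-153) + 36301) = 1/(-11934 + 36301) = 1/24367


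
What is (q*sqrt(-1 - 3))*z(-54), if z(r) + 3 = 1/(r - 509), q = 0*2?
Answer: 0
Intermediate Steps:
q = 0
z(r) = -3 + 1/(-509 + r) (z(r) = -3 + 1/(r - 509) = -3 + 1/(-509 + r))
(q*sqrt(-1 - 3))*z(-54) = (0*sqrt(-1 - 3))*((1528 - 3*(-54))/(-509 - 54)) = (0*sqrt(-4))*((1528 + 162)/(-563)) = (0*(2*I))*(-1/563*1690) = 0*(-1690/563) = 0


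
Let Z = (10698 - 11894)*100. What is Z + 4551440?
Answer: 4431840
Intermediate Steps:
Z = -119600 (Z = -1196*100 = -119600)
Z + 4551440 = -119600 + 4551440 = 4431840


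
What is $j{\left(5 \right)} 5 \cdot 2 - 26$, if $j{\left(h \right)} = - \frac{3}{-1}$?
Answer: $4$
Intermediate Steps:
$j{\left(h \right)} = 3$ ($j{\left(h \right)} = - 3 \left(-1\right) = \left(-1\right) \left(-3\right) = 3$)
$j{\left(5 \right)} 5 \cdot 2 - 26 = 3 \cdot 5 \cdot 2 - 26 = 3 \cdot 10 - 26 = 30 - 26 = 4$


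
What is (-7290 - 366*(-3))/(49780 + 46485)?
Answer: -6192/96265 ≈ -0.064322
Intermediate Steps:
(-7290 - 366*(-3))/(49780 + 46485) = (-7290 + 1098)/96265 = -6192*1/96265 = -6192/96265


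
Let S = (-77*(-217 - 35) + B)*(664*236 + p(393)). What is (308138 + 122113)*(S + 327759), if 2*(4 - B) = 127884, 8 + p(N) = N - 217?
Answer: -3005651690552139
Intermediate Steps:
p(N) = -225 + N (p(N) = -8 + (N - 217) = -8 + (-217 + N) = -225 + N)
B = -63938 (B = 4 - 1/2*127884 = 4 - 63942 = -63938)
S = -6986137648 (S = (-77*(-217 - 35) - 63938)*(664*236 + (-225 + 393)) = (-77*(-252) - 63938)*(156704 + 168) = (19404 - 63938)*156872 = -44534*156872 = -6986137648)
(308138 + 122113)*(S + 327759) = (308138 + 122113)*(-6986137648 + 327759) = 430251*(-6985809889) = -3005651690552139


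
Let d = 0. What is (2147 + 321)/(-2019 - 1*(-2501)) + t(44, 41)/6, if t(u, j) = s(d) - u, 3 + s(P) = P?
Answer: -3923/1446 ≈ -2.7130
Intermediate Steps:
s(P) = -3 + P
t(u, j) = -3 - u (t(u, j) = (-3 + 0) - u = -3 - u)
(2147 + 321)/(-2019 - 1*(-2501)) + t(44, 41)/6 = (2147 + 321)/(-2019 - 1*(-2501)) + (-3 - 1*44)/6 = 2468/(-2019 + 2501) + (-3 - 44)*(1/6) = 2468/482 - 47*1/6 = 2468*(1/482) - 47/6 = 1234/241 - 47/6 = -3923/1446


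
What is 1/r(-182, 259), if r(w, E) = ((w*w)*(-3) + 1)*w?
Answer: 1/18085522 ≈ 5.5293e-8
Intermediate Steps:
r(w, E) = w*(1 - 3*w²) (r(w, E) = (w²*(-3) + 1)*w = (-3*w² + 1)*w = (1 - 3*w²)*w = w*(1 - 3*w²))
1/r(-182, 259) = 1/(-182 - 3*(-182)³) = 1/(-182 - 3*(-6028568)) = 1/(-182 + 18085704) = 1/18085522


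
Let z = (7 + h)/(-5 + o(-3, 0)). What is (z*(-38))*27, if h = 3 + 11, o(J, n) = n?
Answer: 21546/5 ≈ 4309.2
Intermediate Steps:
h = 14
z = -21/5 (z = (7 + 14)/(-5 + 0) = 21/(-5) = 21*(-⅕) = -21/5 ≈ -4.2000)
(z*(-38))*27 = -21/5*(-38)*27 = (798/5)*27 = 21546/5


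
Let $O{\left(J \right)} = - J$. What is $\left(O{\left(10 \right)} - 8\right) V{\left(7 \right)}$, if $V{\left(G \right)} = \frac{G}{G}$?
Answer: $-18$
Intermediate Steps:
$V{\left(G \right)} = 1$
$\left(O{\left(10 \right)} - 8\right) V{\left(7 \right)} = \left(\left(-1\right) 10 - 8\right) 1 = \left(-10 - 8\right) 1 = \left(-18\right) 1 = -18$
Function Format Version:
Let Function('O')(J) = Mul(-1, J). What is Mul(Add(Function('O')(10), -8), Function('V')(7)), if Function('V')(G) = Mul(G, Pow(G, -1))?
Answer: -18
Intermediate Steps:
Function('V')(G) = 1
Mul(Add(Function('O')(10), -8), Function('V')(7)) = Mul(Add(Mul(-1, 10), -8), 1) = Mul(Add(-10, -8), 1) = Mul(-18, 1) = -18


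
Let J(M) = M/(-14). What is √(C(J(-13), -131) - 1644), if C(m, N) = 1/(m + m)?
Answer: I*√277745/13 ≈ 40.54*I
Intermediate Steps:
J(M) = -M/14 (J(M) = M*(-1/14) = -M/14)
C(m, N) = 1/(2*m)
√(C(J(-13), -131) - 1644) = √(1/(2*((-1/14*(-13)))) - 1644) = √(1/(2*(13/14)) - 1644) = √((½)*(14/13) - 1644) = √(7/13 - 1644) = √(-21365/13) = I*√277745/13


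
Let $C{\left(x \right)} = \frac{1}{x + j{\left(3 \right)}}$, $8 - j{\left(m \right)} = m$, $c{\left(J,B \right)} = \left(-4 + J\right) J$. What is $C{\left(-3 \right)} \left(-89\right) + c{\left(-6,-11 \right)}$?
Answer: $\frac{31}{2} \approx 15.5$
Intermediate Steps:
$c{\left(J,B \right)} = J \left(-4 + J\right)$
$j{\left(m \right)} = 8 - m$
$C{\left(x \right)} = \frac{1}{5 + x}$ ($C{\left(x \right)} = \frac{1}{x + \left(8 - 3\right)} = \frac{1}{x + 5} = \frac{1}{5 + x}$)
$C{\left(-3 \right)} \left(-89\right) + c{\left(-6,-11 \right)} = \frac{1}{5 - 3} \left(-89\right) - 6 \left(-4 - 6\right) = \frac{1}{2} \left(-89\right) - -60 = \frac{1}{2} \left(-89\right) + 60 = - \frac{89}{2} + 60 = \frac{31}{2}$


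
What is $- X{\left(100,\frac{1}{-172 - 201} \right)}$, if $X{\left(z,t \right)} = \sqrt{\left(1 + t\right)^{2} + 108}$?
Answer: $- \frac{6 \sqrt{421231}}{373} \approx -10.44$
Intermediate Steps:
$X{\left(z,t \right)} = \sqrt{108 + \left(1 + t\right)^{2}}$
$- X{\left(100,\frac{1}{-172 - 201} \right)} = - \sqrt{108 + \left(1 + \frac{1}{-172 - 201}\right)^{2}} = - \sqrt{108 + \left(1 + \frac{1}{-373}\right)^{2}} = - \sqrt{108 + \left(1 - \frac{1}{373}\right)^{2}} = - \sqrt{108 + \left(\frac{372}{373}\right)^{2}} = - \sqrt{108 + \frac{138384}{139129}} = - \sqrt{\frac{15164316}{139129}} = - \frac{6 \sqrt{421231}}{373}$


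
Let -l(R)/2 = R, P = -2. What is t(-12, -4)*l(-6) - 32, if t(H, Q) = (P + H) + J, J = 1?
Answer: -188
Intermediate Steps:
l(R) = -2*R
t(H, Q) = -1 + H (t(H, Q) = (-2 + H) + 1 = -1 + H)
t(-12, -4)*l(-6) - 32 = (-1 - 12)*(-2*(-6)) - 32 = -13*12 - 32 = -156 - 32 = -188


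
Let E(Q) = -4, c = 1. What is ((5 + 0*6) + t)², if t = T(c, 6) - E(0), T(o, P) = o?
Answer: 100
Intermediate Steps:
t = 5 (t = 1 - 1*(-4) = 1 + 4 = 5)
((5 + 0*6) + t)² = ((5 + 0*6) + 5)² = ((5 + 0) + 5)² = (5 + 5)² = 10² = 100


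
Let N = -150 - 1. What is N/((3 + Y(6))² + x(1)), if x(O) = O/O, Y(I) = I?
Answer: -151/82 ≈ -1.8415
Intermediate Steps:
x(O) = 1
N = -151
N/((3 + Y(6))² + x(1)) = -151/((3 + 6)² + 1) = -151/(9² + 1) = -151/(81 + 1) = -151/82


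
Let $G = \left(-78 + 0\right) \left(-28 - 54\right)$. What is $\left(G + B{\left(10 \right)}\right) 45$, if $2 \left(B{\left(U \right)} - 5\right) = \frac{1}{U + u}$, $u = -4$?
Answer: $\frac{1152195}{4} \approx 2.8805 \cdot 10^{5}$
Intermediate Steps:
$B{\left(U \right)} = 5 + \frac{1}{2 \left(-4 + U\right)}$ ($B{\left(U \right)} = 5 + \frac{1}{2 \left(U - 4\right)} = 5 + \frac{1}{2 \left(-4 + U\right)}$)
$G = 6396$ ($G = \left(-78\right) \left(-82\right) = 6396$)
$\left(G + B{\left(10 \right)}\right) 45 = \left(6396 + \frac{-39 + 10 \cdot 10}{2 \left(-4 + 10\right)}\right) 45 = \left(6396 + \frac{-39 + 100}{2 \cdot 6}\right) 45 = \left(6396 + \frac{1}{2} \cdot \frac{1}{6} \cdot 61\right) 45 = \left(6396 + \frac{61}{12}\right) 45 = \frac{76813}{12} \cdot 45 = \frac{1152195}{4}$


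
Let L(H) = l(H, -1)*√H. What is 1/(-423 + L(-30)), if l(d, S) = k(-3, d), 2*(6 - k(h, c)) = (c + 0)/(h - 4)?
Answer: -2303/976599 - 7*I*√30/325533 ≈ -0.0023582 - 0.00011778*I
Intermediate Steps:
k(h, c) = 6 - c/(2*(-4 + h)) (k(h, c) = 6 - (c + 0)/(2*(h - 4)) = 6 - c/(2*(-4 + h)))
l(d, S) = 6 + d/14 (l(d, S) = (-48 - d + 12*(-3))/(2*(-4 - 3)) = (½)*(-48 - d - 36)/(-7) = (½)*(-⅐)*(-84 - d) = 6 + d/14)
L(H) = √H*(6 + H/14) (L(H) = (6 + H/14)*√H = √H*(6 + H/14))
1/(-423 + L(-30)) = 1/(-423 + √(-30)*(84 - 30)/14) = 1/(-423 + (1/14)*(I*√30)*54) = 1/(-423 + 27*I*√30/7)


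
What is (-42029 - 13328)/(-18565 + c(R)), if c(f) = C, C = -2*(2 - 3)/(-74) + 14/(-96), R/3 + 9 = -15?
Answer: 98314032/32971747 ≈ 2.9818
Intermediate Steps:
R = -72 (R = -27 + 3*(-15) = -27 - 45 = -72)
C = -307/1776 (C = -2*(-1)*(-1/74) + 14*(-1/96) = 2*(-1/74) - 7/48 = -1/37 - 7/48 = -307/1776 ≈ -0.17286)
c(f) = -307/1776
(-42029 - 13328)/(-18565 + c(R)) = (-42029 - 13328)/(-18565 - 307/1776) = -55357/(-32971747/1776) = -55357*(-1776/32971747) = 98314032/32971747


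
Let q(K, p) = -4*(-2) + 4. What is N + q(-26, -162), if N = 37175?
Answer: 37187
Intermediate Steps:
q(K, p) = 12 (q(K, p) = 8 + 4 = 12)
N + q(-26, -162) = 37175 + 12 = 37187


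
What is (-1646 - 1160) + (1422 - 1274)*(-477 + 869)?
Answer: 55210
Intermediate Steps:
(-1646 - 1160) + (1422 - 1274)*(-477 + 869) = -2806 + 148*392 = -2806 + 58016 = 55210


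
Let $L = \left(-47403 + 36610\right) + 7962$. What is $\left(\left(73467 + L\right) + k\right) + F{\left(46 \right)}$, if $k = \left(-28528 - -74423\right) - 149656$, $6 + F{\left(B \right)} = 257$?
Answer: $-32874$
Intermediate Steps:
$F{\left(B \right)} = 251$ ($F{\left(B \right)} = -6 + 257 = 251$)
$L = -2831$ ($L = -10793 + 7962 = -2831$)
$k = -103761$ ($k = \left(-28528 + 74423\right) - 149656 = 45895 - 149656 = -103761$)
$\left(\left(73467 + L\right) + k\right) + F{\left(46 \right)} = \left(\left(73467 - 2831\right) - 103761\right) + 251 = \left(70636 - 103761\right) + 251 = -33125 + 251 = -32874$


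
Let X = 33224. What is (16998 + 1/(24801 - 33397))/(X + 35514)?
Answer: 146114807/590871848 ≈ 0.24729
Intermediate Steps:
(16998 + 1/(24801 - 33397))/(X + 35514) = (16998 + 1/(24801 - 33397))/(33224 + 35514) = (16998 + 1/(-8596))/68738 = (16998 - 1/8596)*(1/68738) = (146114807/8596)*(1/68738) = 146114807/590871848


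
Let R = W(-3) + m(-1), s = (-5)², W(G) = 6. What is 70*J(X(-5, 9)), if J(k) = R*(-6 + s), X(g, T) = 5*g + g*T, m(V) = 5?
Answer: 14630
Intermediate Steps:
s = 25
X(g, T) = 5*g + T*g
R = 11 (R = 6 + 5 = 11)
J(k) = 209 (J(k) = 11*(-6 + 25) = 11*19 = 209)
70*J(X(-5, 9)) = 70*209 = 14630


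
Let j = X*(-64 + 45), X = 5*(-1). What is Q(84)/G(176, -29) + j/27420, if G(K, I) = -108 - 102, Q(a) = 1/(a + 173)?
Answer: 169991/49328580 ≈ 0.0034461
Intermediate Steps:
X = -5
Q(a) = 1/(173 + a)
G(K, I) = -210
j = 95 (j = -5*(-64 + 45) = -5*(-19) = 95)
Q(84)/G(176, -29) + j/27420 = 1/((173 + 84)*(-210)) + 95/27420 = -1/210/257 + 95*(1/27420) = (1/257)*(-1/210) + 19/5484 = -1/53970 + 19/5484 = 169991/49328580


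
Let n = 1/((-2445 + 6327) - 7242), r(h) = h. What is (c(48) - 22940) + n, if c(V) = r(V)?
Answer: -76917121/3360 ≈ -22892.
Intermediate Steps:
c(V) = V
n = -1/3360 (n = 1/(3882 - 7242) = 1/(-3360) = -1/3360 ≈ -0.00029762)
(c(48) - 22940) + n = (48 - 22940) - 1/3360 = -22892 - 1/3360 = -76917121/3360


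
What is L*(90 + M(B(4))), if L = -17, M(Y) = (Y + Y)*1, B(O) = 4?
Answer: -1666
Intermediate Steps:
M(Y) = 2*Y (M(Y) = (2*Y)*1 = 2*Y)
L*(90 + M(B(4))) = -17*(90 + 2*4) = -17*(90 + 8) = -17*98 = -1666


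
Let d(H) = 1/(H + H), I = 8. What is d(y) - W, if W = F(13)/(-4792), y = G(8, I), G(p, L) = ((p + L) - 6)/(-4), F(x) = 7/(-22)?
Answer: -105459/527120 ≈ -0.20007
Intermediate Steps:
F(x) = -7/22 (F(x) = 7*(-1/22) = -7/22)
G(p, L) = 3/2 - L/4 - p/4 (G(p, L) = ((L + p) - 6)*(-¼) = (-6 + L + p)*(-¼) = 3/2 - L/4 - p/4)
y = -5/2 (y = 3/2 - ¼*8 - ¼*8 = 3/2 - 2 - 2 = -5/2 ≈ -2.5000)
d(H) = 1/(2*H)
W = 7/105424 (W = -7/22/(-4792) = -7/22*(-1/4792) = 7/105424 ≈ 6.6399e-5)
d(y) - W = 1/(2*(-5/2)) - 1*7/105424 = (½)*(-⅖) - 7/105424 = -⅕ - 7/105424 = -105459/527120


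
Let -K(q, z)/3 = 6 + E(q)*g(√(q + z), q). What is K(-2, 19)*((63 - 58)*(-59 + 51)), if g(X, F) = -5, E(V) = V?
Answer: 1920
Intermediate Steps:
K(q, z) = -18 + 15*q (K(q, z) = -3*(6 + q*(-5)) = -3*(6 - 5*q) = -18 + 15*q)
K(-2, 19)*((63 - 58)*(-59 + 51)) = (-18 + 15*(-2))*((63 - 58)*(-59 + 51)) = (-18 - 30)*(5*(-8)) = -48*(-40) = 1920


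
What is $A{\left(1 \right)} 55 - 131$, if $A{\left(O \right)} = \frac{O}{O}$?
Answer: $-76$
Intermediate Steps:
$A{\left(O \right)} = 1$
$A{\left(1 \right)} 55 - 131 = 1 \cdot 55 - 131 = 55 - 131 = -76$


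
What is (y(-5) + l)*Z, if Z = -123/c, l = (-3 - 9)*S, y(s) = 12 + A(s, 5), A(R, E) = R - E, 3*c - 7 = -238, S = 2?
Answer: -246/7 ≈ -35.143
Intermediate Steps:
c = -77 (c = 7/3 + (⅓)*(-238) = 7/3 - 238/3 = -77)
y(s) = 7 + s (y(s) = 12 + (s - 1*5) = 12 + (s - 5) = 12 + (-5 + s) = 7 + s)
l = -24 (l = (-3 - 9)*2 = -12*2 = -24)
Z = 123/77 (Z = -123/(-77) = -123*(-1/77) = 123/77 ≈ 1.5974)
(y(-5) + l)*Z = ((7 - 5) - 24)*(123/77) = (2 - 24)*(123/77) = -22*123/77 = -246/7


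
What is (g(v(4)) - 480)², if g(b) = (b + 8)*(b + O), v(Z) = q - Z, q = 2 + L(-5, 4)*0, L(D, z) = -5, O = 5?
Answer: 213444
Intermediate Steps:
q = 2 (q = 2 - 5*0 = 2 + 0 = 2)
v(Z) = 2 - Z
g(b) = (5 + b)*(8 + b) (g(b) = (b + 8)*(b + 5) = (8 + b)*(5 + b) = (5 + b)*(8 + b))
(g(v(4)) - 480)² = ((40 + (2 - 1*4)² + 13*(2 - 1*4)) - 480)² = ((40 + (2 - 4)² + 13*(2 - 4)) - 480)² = ((40 + (-2)² + 13*(-2)) - 480)² = ((40 + 4 - 26) - 480)² = (18 - 480)² = (-462)² = 213444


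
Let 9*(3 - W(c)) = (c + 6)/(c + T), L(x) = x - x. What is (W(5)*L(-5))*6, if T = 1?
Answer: 0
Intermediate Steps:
L(x) = 0
W(c) = 3 - (6 + c)/(9*(1 + c)) (W(c) = 3 - (c + 6)/(9*(c + 1)) = 3 - (6 + c)/(9*(1 + c)))
(W(5)*L(-5))*6 = (((21 + 26*5)/(9*(1 + 5)))*0)*6 = (((⅑)*(21 + 130)/6)*0)*6 = (((⅑)*(⅙)*151)*0)*6 = ((151/54)*0)*6 = 0*6 = 0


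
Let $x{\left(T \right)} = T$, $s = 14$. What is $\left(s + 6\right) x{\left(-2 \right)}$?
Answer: $-40$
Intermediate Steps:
$\left(s + 6\right) x{\left(-2 \right)} = \left(14 + 6\right) \left(-2\right) = 20 \left(-2\right) = -40$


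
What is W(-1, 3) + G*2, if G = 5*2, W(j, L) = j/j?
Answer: 21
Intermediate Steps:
W(j, L) = 1
G = 10
W(-1, 3) + G*2 = 1 + 10*2 = 1 + 20 = 21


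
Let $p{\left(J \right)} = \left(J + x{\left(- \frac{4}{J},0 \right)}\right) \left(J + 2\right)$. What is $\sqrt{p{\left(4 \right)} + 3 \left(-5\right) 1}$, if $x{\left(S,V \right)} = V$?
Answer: $3$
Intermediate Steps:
$p{\left(J \right)} = J \left(2 + J\right)$ ($p{\left(J \right)} = \left(J + 0\right) \left(J + 2\right) = J \left(2 + J\right)$)
$\sqrt{p{\left(4 \right)} + 3 \left(-5\right) 1} = \sqrt{4 \left(2 + 4\right) + 3 \left(-5\right) 1} = \sqrt{4 \cdot 6 - 15} = \sqrt{24 - 15} = \sqrt{9} = 3$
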